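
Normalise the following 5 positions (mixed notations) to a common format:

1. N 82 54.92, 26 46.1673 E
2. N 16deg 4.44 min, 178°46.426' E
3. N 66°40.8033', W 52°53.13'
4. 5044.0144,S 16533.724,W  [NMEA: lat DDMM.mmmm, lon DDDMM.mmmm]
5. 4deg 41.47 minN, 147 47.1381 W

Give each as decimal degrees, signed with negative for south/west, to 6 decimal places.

1. 82.915333, 26.769455
2. 16.074000, 178.773767
3. 66.680055, -52.885500
4. -50.733573, -165.562067
5. 4.691167, -147.785635

Point 1:
  Latitude: 54.92′ = 0.915333°; total 82.9153333
  N ⇒ keep positive
  Lon: 46.1673′ = 0.769455°; total 26.7694550
  E ⇒ keep positive
Point 2:
  Latitude: 16 + 4.44/60 = 16.0740000
  N ⇒ keep positive
  Lon: 178 + 46.426/60 = 178.7737667
  E → positive
Point 3:
  Latitude: 66 + 40.8033/60 = 66.6800550
  N → positive
  Longitude: 52 + 53.13/60 = 52.8855000
  hemisphere W, so the sign is −
Point 4:
  Latitude: split at 2 digits → 50° and 44.0144′; 50 + 44.0144/60 = 50.7335733
  S ⇒ negate
  λ: degrees = first 3 digits = 165, minutes = 33.724; 165 + 33.724/60 = 165.5620667
  hemisphere W, so the sign is −
Point 5:
  φ: 4 + 41.47/60 = 4.6911667
  N → positive
  Lon: 47.1381′ = 0.785635°; total 147.7856350
  hemisphere W, so the sign is −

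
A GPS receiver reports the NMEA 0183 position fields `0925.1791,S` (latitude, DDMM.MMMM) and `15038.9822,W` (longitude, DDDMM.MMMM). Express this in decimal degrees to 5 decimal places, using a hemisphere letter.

Lat: degrees = first 2 digits = 9, minutes = 25.1791; 9 + 25.1791/60 = 9.419652
Lon: split at 3 digits → 150° and 38.9822′; 150 + 38.9822/60 = 150.649703

9.41965° S, 150.64970° W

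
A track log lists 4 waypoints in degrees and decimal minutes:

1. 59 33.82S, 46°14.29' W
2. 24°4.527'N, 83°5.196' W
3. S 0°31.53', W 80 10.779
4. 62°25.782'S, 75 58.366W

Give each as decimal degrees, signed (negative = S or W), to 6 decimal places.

Point 1:
  φ: 33.82′ = 0.563667°; total 59.5636667
  hemisphere S, so the sign is −
  Lon: 46 + 14.29/60 = 46.2381667
  W → negative
Point 2:
  Latitude: 24 + 4.527/60 = 24.0754500
  N ⇒ keep positive
  λ: 83 + 5.196/60 = 83.0866000
  hemisphere W, so the sign is −
Point 3:
  φ: 0 + 31.53/60 = 0.5255000
  hemisphere S, so the sign is −
  Longitude: 80 + 10.779/60 = 80.1796500
  hemisphere W, so the sign is −
Point 4:
  Latitude: 25.782′ = 0.429700°; total 62.4297000
  hemisphere S, so the sign is −
  Lon: 75 + 58.366/60 = 75.9727667
  W ⇒ negate

1. -59.563667, -46.238167
2. 24.075450, -83.086600
3. -0.525500, -80.179650
4. -62.429700, -75.972767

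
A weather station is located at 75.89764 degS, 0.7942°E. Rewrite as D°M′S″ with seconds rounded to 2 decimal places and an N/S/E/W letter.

75°53′51.50″ S, 0°47′39.12″ E

φ: 0.897640° → 53.85840′; 0.85840 × 60 = 51.5040″
Longitude: 0.794200 × 60 = 47.65200′ → 47′, remainder × 60 = 39.1200″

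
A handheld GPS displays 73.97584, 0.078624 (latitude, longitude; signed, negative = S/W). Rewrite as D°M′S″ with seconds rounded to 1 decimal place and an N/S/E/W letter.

73°58′33.0″ N, 0°04′43.0″ E

Latitude: whole degrees 73; 58.55040′ → 58′ and 33.024″
Longitude: whole degrees 0; 4.71744′ → 4′ and 43.046″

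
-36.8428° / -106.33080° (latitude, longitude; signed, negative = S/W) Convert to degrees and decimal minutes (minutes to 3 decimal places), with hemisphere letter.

Latitude is negative → S; |value| = 36.842800
φ: minutes = (36.842800 − 36) × 60 = 50.56800
Longitude is negative → W; |value| = 106.330800
Longitude: 106° + 0.330800 × 60 = 106° 19.84800′

36° 50.568′ S, 106° 19.848′ W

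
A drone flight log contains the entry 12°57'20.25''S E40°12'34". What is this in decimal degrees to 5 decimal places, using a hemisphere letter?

12.95563° S, 40.20944° E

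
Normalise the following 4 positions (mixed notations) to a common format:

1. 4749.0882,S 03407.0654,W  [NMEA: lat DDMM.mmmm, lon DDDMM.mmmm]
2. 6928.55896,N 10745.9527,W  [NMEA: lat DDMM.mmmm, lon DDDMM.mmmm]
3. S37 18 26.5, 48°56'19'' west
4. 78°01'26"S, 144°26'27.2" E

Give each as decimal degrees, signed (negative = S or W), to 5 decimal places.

1. -47.81814, -34.11776
2. 69.47598, -107.76588
3. -37.30736, -48.93861
4. -78.02389, 144.44089

Point 1:
  φ: split at 2 digits → 47° and 49.0882′; 47 + 49.0882/60 = 47.818137
  hemisphere S, so the sign is −
  Lon: degrees = first 3 digits = 34, minutes = 7.0654; 34 + 7.0654/60 = 34.117757
  W → negative
Point 2:
  Lat: degrees = first 2 digits = 69, minutes = 28.55896; 69 + 28.55896/60 = 69.475983
  N → positive
  λ: degrees = first 3 digits = 107, minutes = 45.9527; 107 + 45.9527/60 = 107.765878
  W ⇒ negate
Point 3:
  φ: 37° + 18/60 + 26.5/3600 = 37 + 0.300000 + 0.007361 = 37.307361
  S → negative
  Longitude: 56′ + 19″ = 56.31667′; 48 + 56.31667/60 = 48.938611
  W ⇒ negate
Point 4:
  φ: 78 + 1/60 + 26/3600 = 78.023889
  S ⇒ negate
  Longitude: 144 + 26/60 + 27.2/3600 = 144.440889
  E → positive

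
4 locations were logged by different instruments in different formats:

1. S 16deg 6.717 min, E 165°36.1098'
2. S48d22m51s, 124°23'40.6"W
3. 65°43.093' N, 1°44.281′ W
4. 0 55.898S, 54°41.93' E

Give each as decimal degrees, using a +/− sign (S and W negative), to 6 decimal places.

Point 1:
  φ: 6.717′ = 0.111950°; total 16.1119500
  hemisphere S, so the sign is −
  Lon: 165 + 36.1098/60 = 165.6018300
  E ⇒ keep positive
Point 2:
  Lat: 22′ + 51″ = 22.85000′; 48 + 22.85000/60 = 48.3808333
  S → negative
  Longitude: 124° + 23/60 + 40.6/3600 = 124 + 0.383333 + 0.011278 = 124.3946111
  hemisphere W, so the sign is −
Point 3:
  Latitude: 43.093′ = 0.718217°; total 65.7182167
  N → positive
  Longitude: 1 + 44.281/60 = 1.7380167
  W ⇒ negate
Point 4:
  Lat: 0 + 55.898/60 = 0.9316333
  S ⇒ negate
  Longitude: 54 + 41.93/60 = 54.6988333
  E → positive

1. -16.111950, 165.601830
2. -48.380833, -124.394611
3. 65.718217, -1.738017
4. -0.931633, 54.698833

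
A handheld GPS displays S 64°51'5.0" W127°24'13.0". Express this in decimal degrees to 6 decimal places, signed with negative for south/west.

-64.851389, -127.403611

Lat: 64 + 51/60 + 5/3600 = 64.8513889
hemisphere S, so the sign is −
Lon: 127 + 24/60 + 13/3600 = 127.4036111
W → negative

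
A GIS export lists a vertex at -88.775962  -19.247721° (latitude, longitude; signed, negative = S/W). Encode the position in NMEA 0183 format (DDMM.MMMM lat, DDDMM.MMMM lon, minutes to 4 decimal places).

8846.5577,S / 01914.8633,W

Latitude is negative → S; |value| = 88.775962
φ: fractional part 0.775962 → 46.557720 minutes
Longitude is negative → W; |value| = 19.247721
λ: minutes = (19.247721 − 19) × 60 = 14.863260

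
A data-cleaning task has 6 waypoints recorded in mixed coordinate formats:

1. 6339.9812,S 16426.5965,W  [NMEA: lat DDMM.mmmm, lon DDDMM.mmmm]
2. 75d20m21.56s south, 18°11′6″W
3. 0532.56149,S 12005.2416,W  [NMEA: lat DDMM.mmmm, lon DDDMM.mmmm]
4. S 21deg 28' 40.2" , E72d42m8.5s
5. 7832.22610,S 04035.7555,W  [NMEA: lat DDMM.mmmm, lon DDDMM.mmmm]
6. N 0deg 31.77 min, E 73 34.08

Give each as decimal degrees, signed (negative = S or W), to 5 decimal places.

1. -63.66635, -164.44328
2. -75.33932, -18.18500
3. -5.54269, -120.08736
4. -21.47783, 72.70236
5. -78.53710, -40.59593
6. 0.52950, 73.56800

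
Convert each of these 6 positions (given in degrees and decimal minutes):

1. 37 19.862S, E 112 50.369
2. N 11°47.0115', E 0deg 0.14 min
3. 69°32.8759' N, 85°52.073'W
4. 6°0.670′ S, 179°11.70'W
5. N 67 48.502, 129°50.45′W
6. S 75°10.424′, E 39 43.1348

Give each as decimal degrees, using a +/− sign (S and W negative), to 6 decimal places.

1. -37.331033, 112.839483
2. 11.783525, 0.002333
3. 69.547932, -85.867883
4. -6.011167, -179.195000
5. 67.808367, -129.840833
6. -75.173733, 39.718913

Point 1:
  Latitude: 19.862′ = 0.331033°; total 37.3310333
  hemisphere S, so the sign is −
  λ: 50.369′ = 0.839483°; total 112.8394833
  E ⇒ keep positive
Point 2:
  Lat: 47.0115′ = 0.783525°; total 11.7835250
  N ⇒ keep positive
  Longitude: 0 + 0.14/60 = 0.0023333
  E → positive
Point 3:
  Latitude: 69 + 32.8759/60 = 69.5479317
  N → positive
  Lon: 52.073′ = 0.867883°; total 85.8678833
  W → negative
Point 4:
  Latitude: 6 + 0.67/60 = 6.0111667
  S → negative
  Longitude: 11.7′ = 0.195000°; total 179.1950000
  hemisphere W, so the sign is −
Point 5:
  φ: 67 + 48.502/60 = 67.8083667
  N → positive
  Lon: 129 + 50.45/60 = 129.8408333
  W ⇒ negate
Point 6:
  Lat: 10.424′ = 0.173733°; total 75.1737333
  S ⇒ negate
  Lon: 39 + 43.1348/60 = 39.7189133
  E → positive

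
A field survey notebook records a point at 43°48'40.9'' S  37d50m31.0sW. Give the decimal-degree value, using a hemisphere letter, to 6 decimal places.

43.811361° S, 37.841944° W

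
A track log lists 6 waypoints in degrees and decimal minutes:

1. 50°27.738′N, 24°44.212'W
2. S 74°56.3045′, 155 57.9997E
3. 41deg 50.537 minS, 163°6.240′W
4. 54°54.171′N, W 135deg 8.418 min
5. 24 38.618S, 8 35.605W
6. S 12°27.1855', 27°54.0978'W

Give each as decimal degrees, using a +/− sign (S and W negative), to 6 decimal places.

1. 50.462300, -24.736867
2. -74.938408, 155.966662
3. -41.842283, -163.104000
4. 54.902850, -135.140300
5. -24.643633, -8.593417
6. -12.453092, -27.901630

Point 1:
  φ: 27.738′ = 0.462300°; total 50.4623000
  N → positive
  λ: 24 + 44.212/60 = 24.7368667
  W → negative
Point 2:
  Latitude: 74 + 56.3045/60 = 74.9384083
  S → negative
  Lon: 155 + 57.9997/60 = 155.9666617
  E ⇒ keep positive
Point 3:
  Lat: 41 + 50.537/60 = 41.8422833
  hemisphere S, so the sign is −
  λ: 6.24′ = 0.104000°; total 163.1040000
  hemisphere W, so the sign is −
Point 4:
  φ: 54 + 54.171/60 = 54.9028500
  N → positive
  Lon: 8.418′ = 0.140300°; total 135.1403000
  W ⇒ negate
Point 5:
  Lat: 24 + 38.618/60 = 24.6436333
  S ⇒ negate
  Lon: 8 + 35.605/60 = 8.5934167
  W → negative
Point 6:
  Latitude: 12 + 27.1855/60 = 12.4530917
  hemisphere S, so the sign is −
  Longitude: 27 + 54.0978/60 = 27.9016300
  hemisphere W, so the sign is −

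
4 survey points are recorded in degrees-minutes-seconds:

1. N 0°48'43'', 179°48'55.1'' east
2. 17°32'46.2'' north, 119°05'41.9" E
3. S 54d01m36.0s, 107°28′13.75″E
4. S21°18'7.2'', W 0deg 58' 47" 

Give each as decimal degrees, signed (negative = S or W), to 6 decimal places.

Point 1:
  Lat: 0° + 48/60 + 43/3600 = 0 + 0.800000 + 0.011944 = 0.8119444
  N ⇒ keep positive
  Longitude: 48′ + 55.1″ = 48.91833′; 179 + 48.91833/60 = 179.8153056
  E ⇒ keep positive
Point 2:
  φ: 32′ + 46.2″ = 32.77000′; 17 + 32.77000/60 = 17.5461667
  N → positive
  λ: 119° + 5/60 + 41.9/3600 = 119 + 0.083333 + 0.011639 = 119.0949722
  E → positive
Point 3:
  Latitude: 1′ + 36″ = 1.60000′; 54 + 1.60000/60 = 54.0266667
  hemisphere S, so the sign is −
  λ: 107 + 28/60 + 13.75/3600 = 107.4704861
  E → positive
Point 4:
  Latitude: 21 + 18/60 + 7.2/3600 = 21.3020000
  hemisphere S, so the sign is −
  λ: 0 + 58/60 + 47/3600 = 0.9797222
  hemisphere W, so the sign is −

1. 0.811944, 179.815306
2. 17.546167, 119.094972
3. -54.026667, 107.470486
4. -21.302000, -0.979722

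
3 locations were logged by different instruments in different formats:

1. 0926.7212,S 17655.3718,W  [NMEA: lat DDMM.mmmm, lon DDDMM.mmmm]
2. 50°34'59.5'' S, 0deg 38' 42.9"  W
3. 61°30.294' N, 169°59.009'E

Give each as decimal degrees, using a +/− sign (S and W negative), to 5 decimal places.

Point 1:
  Lat: split at 2 digits → 09° and 26.7212′; 9 + 26.7212/60 = 9.445353
  hemisphere S, so the sign is −
  Lon: degrees = first 3 digits = 176, minutes = 55.3718; 176 + 55.3718/60 = 176.922863
  W → negative
Point 2:
  Latitude: 34′ + 59.5″ = 34.99167′; 50 + 34.99167/60 = 50.583194
  S ⇒ negate
  Lon: 38′ + 42.9″ = 38.71500′; 0 + 38.71500/60 = 0.645250
  hemisphere W, so the sign is −
Point 3:
  φ: 61 + 30.294/60 = 61.504900
  N ⇒ keep positive
  λ: 59.009′ = 0.983483°; total 169.983483
  E ⇒ keep positive

1. -9.44535, -176.92286
2. -50.58319, -0.64525
3. 61.50490, 169.98348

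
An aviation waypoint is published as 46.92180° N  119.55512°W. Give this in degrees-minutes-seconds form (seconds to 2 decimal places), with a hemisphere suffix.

46°55′18.48″ N, 119°33′18.43″ W

Latitude: whole degrees 46; 55.30800′ → 55′ and 18.4800″
Longitude: 0.555120 × 60 = 33.30720′ → 33′, remainder × 60 = 18.4320″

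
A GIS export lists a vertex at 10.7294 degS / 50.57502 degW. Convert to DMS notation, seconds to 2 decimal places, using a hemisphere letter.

10°43′45.84″ S, 50°34′30.07″ W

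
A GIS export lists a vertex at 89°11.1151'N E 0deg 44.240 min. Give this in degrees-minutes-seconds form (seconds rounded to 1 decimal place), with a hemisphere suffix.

Latitude: fractional minutes 0.11510 × 60 = 6.906″
Lon: fractional minutes 0.24000 × 60 = 14.400″

89°11′6.9″ N, 0°44′14.4″ E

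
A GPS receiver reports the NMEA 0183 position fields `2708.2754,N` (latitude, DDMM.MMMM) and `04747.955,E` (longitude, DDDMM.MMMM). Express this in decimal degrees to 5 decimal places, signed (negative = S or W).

27.13792, 47.79925

Latitude: split at 2 digits → 27° and 8.2754′; 27 + 8.2754/60 = 27.137923
N → positive
Longitude: degrees = first 3 digits = 47, minutes = 47.955; 47 + 47.955/60 = 47.799250
E → positive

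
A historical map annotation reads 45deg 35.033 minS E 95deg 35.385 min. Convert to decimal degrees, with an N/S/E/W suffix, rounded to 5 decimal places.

φ: 45 + 35.033/60 = 45.583883
Lon: 35.385′ = 0.589750°; total 95.589750

45.58388° S, 95.58975° E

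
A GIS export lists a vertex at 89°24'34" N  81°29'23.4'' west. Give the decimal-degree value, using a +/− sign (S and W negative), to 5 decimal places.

φ: 89° + 24/60 + 34/3600 = 89 + 0.400000 + 0.009444 = 89.409444
N → positive
λ: 81° + 29/60 + 23.4/3600 = 81 + 0.483333 + 0.006500 = 81.489833
W → negative

89.40944, -81.48983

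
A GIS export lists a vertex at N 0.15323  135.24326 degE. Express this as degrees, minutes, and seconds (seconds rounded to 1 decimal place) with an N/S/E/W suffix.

0°09′11.6″ N, 135°14′35.7″ E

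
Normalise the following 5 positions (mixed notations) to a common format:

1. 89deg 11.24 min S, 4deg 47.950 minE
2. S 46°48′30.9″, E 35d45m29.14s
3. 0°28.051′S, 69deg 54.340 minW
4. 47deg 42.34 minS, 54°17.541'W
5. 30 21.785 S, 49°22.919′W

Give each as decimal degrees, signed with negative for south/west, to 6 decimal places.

Point 1:
  Latitude: 11.24′ = 0.187333°; total 89.1873333
  S ⇒ negate
  Lon: 47.95′ = 0.799167°; total 4.7991667
  E → positive
Point 2:
  Latitude: 46 + 48/60 + 30.9/3600 = 46.8085833
  S → negative
  Lon: 35° + 45/60 + 29.14/3600 = 35 + 0.750000 + 0.008094 = 35.7580944
  E → positive
Point 3:
  Latitude: 28.051′ = 0.467517°; total 0.4675167
  S → negative
  λ: 54.34′ = 0.905667°; total 69.9056667
  hemisphere W, so the sign is −
Point 4:
  Latitude: 42.34′ = 0.705667°; total 47.7056667
  S ⇒ negate
  Lon: 54 + 17.541/60 = 54.2923500
  hemisphere W, so the sign is −
Point 5:
  Latitude: 30 + 21.785/60 = 30.3630833
  S ⇒ negate
  Lon: 22.919′ = 0.381983°; total 49.3819833
  W ⇒ negate

1. -89.187333, 4.799167
2. -46.808583, 35.758094
3. -0.467517, -69.905667
4. -47.705667, -54.292350
5. -30.363083, -49.381983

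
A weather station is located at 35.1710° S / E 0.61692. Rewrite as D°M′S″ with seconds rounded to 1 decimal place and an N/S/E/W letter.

Latitude: 0.171000 × 60 = 10.26000′ → 10′, remainder × 60 = 15.600″
λ: 0.616920° → 37.01520′; 0.01520 × 60 = 0.912″

35°10′15.6″ S, 0°37′0.9″ E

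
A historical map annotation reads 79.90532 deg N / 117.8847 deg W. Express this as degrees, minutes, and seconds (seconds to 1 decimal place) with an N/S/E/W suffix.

79°54′19.2″ N, 117°53′4.9″ W

Latitude: 0.905320° → 54.31920′; 0.31920 × 60 = 19.152″
Longitude: whole degrees 117; 53.08200′ → 53′ and 4.920″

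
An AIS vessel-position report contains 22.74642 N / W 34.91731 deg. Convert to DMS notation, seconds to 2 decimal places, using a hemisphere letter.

22°44′47.11″ N, 34°55′2.32″ W

Lat: 0.746420° → 44.78520′; 0.78520 × 60 = 47.1120″
Lon: whole degrees 34; 55.03860′ → 55′ and 2.3160″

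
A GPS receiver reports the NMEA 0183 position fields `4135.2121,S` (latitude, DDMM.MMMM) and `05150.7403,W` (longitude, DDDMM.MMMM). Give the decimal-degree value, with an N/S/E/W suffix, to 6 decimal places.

41.586868° S, 51.845672° W

Lat: split at 2 digits → 41° and 35.2121′; 41 + 35.2121/60 = 41.5868683
λ: degrees = first 3 digits = 51, minutes = 50.7403; 51 + 50.7403/60 = 51.8456717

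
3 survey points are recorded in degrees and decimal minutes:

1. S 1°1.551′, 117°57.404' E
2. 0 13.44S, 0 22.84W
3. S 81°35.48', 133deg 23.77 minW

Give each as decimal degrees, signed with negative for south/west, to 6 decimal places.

Point 1:
  Latitude: 1.551′ = 0.025850°; total 1.0258500
  S → negative
  Lon: 57.404′ = 0.956733°; total 117.9567333
  E → positive
Point 2:
  Lat: 13.44′ = 0.224000°; total 0.2240000
  S → negative
  Longitude: 0 + 22.84/60 = 0.3806667
  W ⇒ negate
Point 3:
  Latitude: 81 + 35.48/60 = 81.5913333
  hemisphere S, so the sign is −
  Longitude: 23.77′ = 0.396167°; total 133.3961667
  hemisphere W, so the sign is −

1. -1.025850, 117.956733
2. -0.224000, -0.380667
3. -81.591333, -133.396167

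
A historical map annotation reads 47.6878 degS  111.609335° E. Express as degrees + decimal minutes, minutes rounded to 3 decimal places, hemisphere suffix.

47° 41.268′ S, 111° 36.560′ E

φ: minutes = (47.687800 − 47) × 60 = 41.26800
Lon: minutes = (111.609335 − 111) × 60 = 36.56010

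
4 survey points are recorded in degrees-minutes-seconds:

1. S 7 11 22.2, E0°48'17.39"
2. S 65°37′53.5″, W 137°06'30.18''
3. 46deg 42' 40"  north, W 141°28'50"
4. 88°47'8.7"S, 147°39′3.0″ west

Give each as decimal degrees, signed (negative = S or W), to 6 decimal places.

1. -7.189500, 0.804831
2. -65.631528, -137.108383
3. 46.711111, -141.480556
4. -88.785750, -147.650833

Point 1:
  Lat: 11′ + 22.2″ = 11.37000′; 7 + 11.37000/60 = 7.1895000
  hemisphere S, so the sign is −
  Lon: 0° + 48/60 + 17.39/3600 = 0 + 0.800000 + 0.004831 = 0.8048306
  E → positive
Point 2:
  Lat: 65° + 37/60 + 53.5/3600 = 65 + 0.616667 + 0.014861 = 65.6315278
  hemisphere S, so the sign is −
  Longitude: 137° + 6/60 + 30.18/3600 = 137 + 0.100000 + 0.008383 = 137.1083833
  W → negative
Point 3:
  φ: 46 + 42/60 + 40/3600 = 46.7111111
  N ⇒ keep positive
  λ: 141 + 28/60 + 50/3600 = 141.4805556
  W → negative
Point 4:
  Lat: 88° + 47/60 + 8.7/3600 = 88 + 0.783333 + 0.002417 = 88.7857500
  hemisphere S, so the sign is −
  Lon: 147 + 39/60 + 3/3600 = 147.6508333
  hemisphere W, so the sign is −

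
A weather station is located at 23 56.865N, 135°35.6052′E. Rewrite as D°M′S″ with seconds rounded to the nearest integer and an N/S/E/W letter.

Latitude: 56.86500′ → 56′ and 0.86500 × 60 = 51.90″
Lon: 35.60520′ → 35′ and 0.60520 × 60 = 36.31″

23°56′52″ N, 135°35′36″ E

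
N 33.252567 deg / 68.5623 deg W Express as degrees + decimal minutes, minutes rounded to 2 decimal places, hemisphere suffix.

33° 15.15′ N, 68° 33.74′ W

Lat: minutes = (33.252567 − 33) × 60 = 15.1540
Lon: fractional part 0.562300 → 33.7380 minutes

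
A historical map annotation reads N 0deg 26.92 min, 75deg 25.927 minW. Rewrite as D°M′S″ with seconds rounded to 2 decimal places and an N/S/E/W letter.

Latitude: 26.92000′ → 26′ and 0.92000 × 60 = 55.2000″
Lon: 25.92700′ → 25′ and 0.92700 × 60 = 55.6200″

0°26′55.20″ N, 75°25′55.62″ W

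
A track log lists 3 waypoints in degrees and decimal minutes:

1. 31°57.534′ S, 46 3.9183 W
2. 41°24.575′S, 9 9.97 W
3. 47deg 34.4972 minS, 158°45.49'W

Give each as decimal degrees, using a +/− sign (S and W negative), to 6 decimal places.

1. -31.958900, -46.065305
2. -41.409583, -9.166167
3. -47.574953, -158.758167

Point 1:
  φ: 57.534′ = 0.958900°; total 31.9589000
  S ⇒ negate
  Lon: 3.9183′ = 0.065305°; total 46.0653050
  W → negative
Point 2:
  Lat: 41 + 24.575/60 = 41.4095833
  S ⇒ negate
  Longitude: 9 + 9.97/60 = 9.1661667
  W ⇒ negate
Point 3:
  Latitude: 34.4972′ = 0.574953°; total 47.5749533
  S ⇒ negate
  Lon: 158 + 45.49/60 = 158.7581667
  W ⇒ negate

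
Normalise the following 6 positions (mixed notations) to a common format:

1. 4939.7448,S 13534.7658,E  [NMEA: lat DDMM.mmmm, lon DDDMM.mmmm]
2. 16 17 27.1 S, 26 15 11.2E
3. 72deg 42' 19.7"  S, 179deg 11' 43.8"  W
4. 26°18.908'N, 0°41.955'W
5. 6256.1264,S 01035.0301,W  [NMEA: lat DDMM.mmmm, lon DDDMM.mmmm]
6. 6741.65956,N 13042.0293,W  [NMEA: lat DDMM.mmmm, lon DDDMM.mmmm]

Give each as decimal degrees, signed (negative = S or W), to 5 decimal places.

1. -49.66241, 135.57943
2. -16.29086, 26.25311
3. -72.70547, -179.19550
4. 26.31513, -0.69925
5. -62.93544, -10.58384
6. 67.69433, -130.70049

Point 1:
  Lat: degrees = first 2 digits = 49, minutes = 39.7448; 49 + 39.7448/60 = 49.662413
  S → negative
  λ: degrees = first 3 digits = 135, minutes = 34.7658; 135 + 34.7658/60 = 135.579430
  E → positive
Point 2:
  φ: 17′ + 27.1″ = 17.45167′; 16 + 17.45167/60 = 16.290861
  S ⇒ negate
  Longitude: 26° + 15/60 + 11.2/3600 = 26 + 0.250000 + 0.003111 = 26.253111
  E ⇒ keep positive
Point 3:
  Latitude: 42′ + 19.7″ = 42.32833′; 72 + 42.32833/60 = 72.705472
  S ⇒ negate
  Lon: 179 + 11/60 + 43.8/3600 = 179.195500
  W ⇒ negate
Point 4:
  Lat: 18.908′ = 0.315133°; total 26.315133
  N → positive
  Longitude: 41.955′ = 0.699250°; total 0.699250
  W → negative
Point 5:
  Lat: degrees = first 2 digits = 62, minutes = 56.1264; 62 + 56.1264/60 = 62.935440
  S → negative
  Lon: degrees = first 3 digits = 10, minutes = 35.0301; 10 + 35.0301/60 = 10.583835
  W ⇒ negate
Point 6:
  φ: degrees = first 2 digits = 67, minutes = 41.65956; 67 + 41.65956/60 = 67.694326
  N ⇒ keep positive
  Longitude: split at 3 digits → 130° and 42.0293′; 130 + 42.0293/60 = 130.700488
  W ⇒ negate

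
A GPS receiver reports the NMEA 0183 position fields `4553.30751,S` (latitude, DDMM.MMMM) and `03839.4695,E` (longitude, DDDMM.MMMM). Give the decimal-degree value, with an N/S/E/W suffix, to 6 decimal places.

45.888459° S, 38.657825° E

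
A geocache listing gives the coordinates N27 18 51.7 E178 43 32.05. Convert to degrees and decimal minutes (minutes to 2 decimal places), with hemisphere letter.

27° 18.86′ N, 178° 43.53′ E

Lat: seconds/60 = 0.86167; minutes = 18 + 0.86167 = 18.8617
Longitude: 43 + 32.05/60 = 43.5342′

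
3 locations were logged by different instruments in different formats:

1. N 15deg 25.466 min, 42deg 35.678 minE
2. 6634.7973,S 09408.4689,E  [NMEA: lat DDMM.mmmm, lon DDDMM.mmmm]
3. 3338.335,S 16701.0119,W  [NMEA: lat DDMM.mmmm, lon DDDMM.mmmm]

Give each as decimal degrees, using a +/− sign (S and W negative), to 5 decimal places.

Point 1:
  Latitude: 15 + 25.466/60 = 15.424433
  N ⇒ keep positive
  λ: 42 + 35.678/60 = 42.594633
  E ⇒ keep positive
Point 2:
  φ: degrees = first 2 digits = 66, minutes = 34.7973; 66 + 34.7973/60 = 66.579955
  S ⇒ negate
  λ: degrees = first 3 digits = 94, minutes = 8.4689; 94 + 8.4689/60 = 94.141148
  E → positive
Point 3:
  φ: degrees = first 2 digits = 33, minutes = 38.335; 33 + 38.335/60 = 33.638917
  hemisphere S, so the sign is −
  λ: degrees = first 3 digits = 167, minutes = 1.0119; 167 + 1.0119/60 = 167.016865
  hemisphere W, so the sign is −

1. 15.42443, 42.59463
2. -66.57996, 94.14115
3. -33.63892, -167.01687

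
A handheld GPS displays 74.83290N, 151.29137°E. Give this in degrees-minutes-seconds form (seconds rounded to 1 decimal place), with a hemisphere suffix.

Lat: 0.832900° → 49.97400′; 0.97400 × 60 = 58.440″
λ: 0.291370 × 60 = 17.48220′ → 17′, remainder × 60 = 28.932″

74°49′58.4″ N, 151°17′28.9″ E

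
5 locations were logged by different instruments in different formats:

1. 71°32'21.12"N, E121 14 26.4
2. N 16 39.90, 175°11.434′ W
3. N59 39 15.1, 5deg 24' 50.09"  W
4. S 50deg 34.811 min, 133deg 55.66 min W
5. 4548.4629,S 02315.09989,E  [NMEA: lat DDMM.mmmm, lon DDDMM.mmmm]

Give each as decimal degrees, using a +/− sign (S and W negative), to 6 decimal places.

1. 71.539200, 121.240667
2. 16.665000, -175.190567
3. 59.654194, -5.413914
4. -50.580183, -133.927667
5. -45.807715, 23.251665

Point 1:
  Latitude: 71 + 32/60 + 21.12/3600 = 71.5392000
  N → positive
  Longitude: 121 + 14/60 + 26.4/3600 = 121.2406667
  E ⇒ keep positive
Point 2:
  Lat: 39.9′ = 0.665000°; total 16.6650000
  N ⇒ keep positive
  Longitude: 11.434′ = 0.190567°; total 175.1905667
  W ⇒ negate
Point 3:
  Lat: 39′ + 15.1″ = 39.25167′; 59 + 39.25167/60 = 59.6541944
  N ⇒ keep positive
  Longitude: 24′ + 50.09″ = 24.83483′; 5 + 24.83483/60 = 5.4139139
  hemisphere W, so the sign is −
Point 4:
  Latitude: 50 + 34.811/60 = 50.5801833
  S ⇒ negate
  Lon: 133 + 55.66/60 = 133.9276667
  hemisphere W, so the sign is −
Point 5:
  Lat: split at 2 digits → 45° and 48.4629′; 45 + 48.4629/60 = 45.8077150
  S ⇒ negate
  Longitude: split at 3 digits → 023° and 15.09989′; 23 + 15.09989/60 = 23.2516648
  E → positive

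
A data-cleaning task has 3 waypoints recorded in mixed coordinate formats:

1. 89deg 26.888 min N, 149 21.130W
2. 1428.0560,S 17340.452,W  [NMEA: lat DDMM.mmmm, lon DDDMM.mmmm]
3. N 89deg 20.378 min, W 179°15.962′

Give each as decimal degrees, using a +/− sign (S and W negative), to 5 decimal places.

Point 1:
  Lat: 89 + 26.888/60 = 89.448133
  N ⇒ keep positive
  Longitude: 21.13′ = 0.352167°; total 149.352167
  hemisphere W, so the sign is −
Point 2:
  Lat: split at 2 digits → 14° and 28.056′; 14 + 28.056/60 = 14.467600
  S → negative
  λ: degrees = first 3 digits = 173, minutes = 40.452; 173 + 40.452/60 = 173.674200
  W ⇒ negate
Point 3:
  φ: 89 + 20.378/60 = 89.339633
  N → positive
  Lon: 179 + 15.962/60 = 179.266033
  W ⇒ negate

1. 89.44813, -149.35217
2. -14.46760, -173.67420
3. 89.33963, -179.26603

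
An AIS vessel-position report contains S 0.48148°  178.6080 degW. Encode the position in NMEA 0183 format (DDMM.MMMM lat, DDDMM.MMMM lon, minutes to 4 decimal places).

Latitude: fractional part 0.481480 → 28.888800 minutes
λ: 178° + 0.608000 × 60 = 178° 36.480000′

0028.8888,S / 17836.4800,W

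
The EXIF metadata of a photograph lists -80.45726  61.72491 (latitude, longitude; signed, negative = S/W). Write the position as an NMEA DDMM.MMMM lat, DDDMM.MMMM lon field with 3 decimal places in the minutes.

Latitude is negative → S; |value| = 80.457260
Lat: 80° + 0.457260 × 60 = 80° 27.43560′
λ: 61° + 0.724910 × 60 = 61° 43.49460′

8027.436,S / 06143.495,E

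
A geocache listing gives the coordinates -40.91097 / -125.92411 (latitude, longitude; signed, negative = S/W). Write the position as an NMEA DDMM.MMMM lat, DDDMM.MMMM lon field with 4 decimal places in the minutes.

Latitude is negative → S; |value| = 40.910970
φ: fractional part 0.910970 → 54.658200 minutes
Longitude is negative → W; |value| = 125.924110
Longitude: minutes = (125.924110 − 125) × 60 = 55.446600

4054.6582,S / 12555.4466,W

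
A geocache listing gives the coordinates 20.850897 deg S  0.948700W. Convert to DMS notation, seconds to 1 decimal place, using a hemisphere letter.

20°51′3.2″ S, 0°56′55.3″ W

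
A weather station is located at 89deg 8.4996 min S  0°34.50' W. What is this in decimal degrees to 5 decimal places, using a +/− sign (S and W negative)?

Latitude: 89 + 8.4996/60 = 89.141660
S ⇒ negate
Longitude: 34.5′ = 0.575000°; total 0.575000
W ⇒ negate

-89.14166, -0.57500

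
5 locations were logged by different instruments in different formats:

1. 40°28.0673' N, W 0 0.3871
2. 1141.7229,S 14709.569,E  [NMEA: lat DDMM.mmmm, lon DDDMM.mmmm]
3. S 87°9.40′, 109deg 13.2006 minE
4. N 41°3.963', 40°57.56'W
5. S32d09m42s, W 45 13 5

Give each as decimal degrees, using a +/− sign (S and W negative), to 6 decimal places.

Point 1:
  Latitude: 28.0673′ = 0.467788°; total 40.4677883
  N → positive
  Longitude: 0.3871′ = 0.006452°; total 0.0064517
  W → negative
Point 2:
  Lat: degrees = first 2 digits = 11, minutes = 41.7229; 11 + 41.7229/60 = 11.6953817
  hemisphere S, so the sign is −
  Lon: degrees = first 3 digits = 147, minutes = 9.569; 147 + 9.569/60 = 147.1594833
  E → positive
Point 3:
  Lat: 87 + 9.4/60 = 87.1566667
  S → negative
  Lon: 109 + 13.2006/60 = 109.2200100
  E → positive
Point 4:
  Lat: 3.963′ = 0.066050°; total 41.0660500
  N ⇒ keep positive
  λ: 57.56′ = 0.959333°; total 40.9593333
  W ⇒ negate
Point 5:
  Latitude: 9′ + 42″ = 9.70000′; 32 + 9.70000/60 = 32.1616667
  S → negative
  Lon: 45° + 13/60 + 5/3600 = 45 + 0.216667 + 0.001389 = 45.2180556
  W ⇒ negate

1. 40.467788, -0.006452
2. -11.695382, 147.159483
3. -87.156667, 109.220010
4. 41.066050, -40.959333
5. -32.161667, -45.218056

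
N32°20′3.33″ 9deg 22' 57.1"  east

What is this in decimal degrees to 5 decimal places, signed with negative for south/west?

32.33426, 9.38253

φ: 32° + 20/60 + 3.33/3600 = 32 + 0.333333 + 0.000925 = 32.334258
N → positive
λ: 9° + 22/60 + 57.1/3600 = 9 + 0.366667 + 0.015861 = 9.382528
E ⇒ keep positive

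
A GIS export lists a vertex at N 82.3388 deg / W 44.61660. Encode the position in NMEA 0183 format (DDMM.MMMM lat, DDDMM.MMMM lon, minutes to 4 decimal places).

8220.3280,N / 04436.9960,W

Lat: fractional part 0.338800 → 20.328000 minutes
Longitude: 44° + 0.616600 × 60 = 44° 36.996000′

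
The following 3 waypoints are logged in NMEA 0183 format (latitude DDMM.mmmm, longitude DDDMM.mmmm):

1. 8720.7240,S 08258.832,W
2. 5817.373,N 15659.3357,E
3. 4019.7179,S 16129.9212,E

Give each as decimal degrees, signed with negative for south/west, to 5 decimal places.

Point 1:
  Lat: split at 2 digits → 87° and 20.724′; 87 + 20.724/60 = 87.345400
  S → negative
  λ: split at 3 digits → 082° and 58.832′; 82 + 58.832/60 = 82.980533
  W ⇒ negate
Point 2:
  Latitude: degrees = first 2 digits = 58, minutes = 17.373; 58 + 17.373/60 = 58.289550
  N ⇒ keep positive
  Lon: split at 3 digits → 156° and 59.3357′; 156 + 59.3357/60 = 156.988928
  E ⇒ keep positive
Point 3:
  Latitude: degrees = first 2 digits = 40, minutes = 19.7179; 40 + 19.7179/60 = 40.328632
  hemisphere S, so the sign is −
  Longitude: split at 3 digits → 161° and 29.9212′; 161 + 29.9212/60 = 161.498687
  E ⇒ keep positive

1. -87.34540, -82.98053
2. 58.28955, 156.98893
3. -40.32863, 161.49869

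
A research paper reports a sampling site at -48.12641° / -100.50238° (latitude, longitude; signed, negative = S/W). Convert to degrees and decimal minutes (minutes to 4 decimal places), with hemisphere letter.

Latitude is negative → S; |value| = 48.126410
φ: 48° + 0.126410 × 60 = 48° 7.584600′
Longitude is negative → W; |value| = 100.502380
Lon: minutes = (100.502380 − 100) × 60 = 30.142800

48° 7.5846′ S, 100° 30.1428′ W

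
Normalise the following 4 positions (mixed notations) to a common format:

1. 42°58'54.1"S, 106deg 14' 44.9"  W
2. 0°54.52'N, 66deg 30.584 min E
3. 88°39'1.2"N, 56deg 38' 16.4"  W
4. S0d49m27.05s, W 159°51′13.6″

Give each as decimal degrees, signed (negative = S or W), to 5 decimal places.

Point 1:
  Latitude: 58′ + 54.1″ = 58.90167′; 42 + 58.90167/60 = 42.981694
  hemisphere S, so the sign is −
  λ: 106° + 14/60 + 44.9/3600 = 106 + 0.233333 + 0.012472 = 106.245806
  W ⇒ negate
Point 2:
  φ: 0 + 54.52/60 = 0.908667
  N ⇒ keep positive
  Longitude: 30.584′ = 0.509733°; total 66.509733
  E ⇒ keep positive
Point 3:
  φ: 88 + 39/60 + 1.2/3600 = 88.650333
  N → positive
  Lon: 38′ + 16.4″ = 38.27333′; 56 + 38.27333/60 = 56.637889
  W ⇒ negate
Point 4:
  Latitude: 0° + 49/60 + 27.05/3600 = 0 + 0.816667 + 0.007514 = 0.824181
  S ⇒ negate
  Lon: 51′ + 13.6″ = 51.22667′; 159 + 51.22667/60 = 159.853778
  W → negative

1. -42.98169, -106.24581
2. 0.90867, 66.50973
3. 88.65033, -56.63789
4. -0.82418, -159.85378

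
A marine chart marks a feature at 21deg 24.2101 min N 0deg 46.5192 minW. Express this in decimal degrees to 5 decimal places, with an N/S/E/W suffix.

21.40350° N, 0.77532° W

Latitude: 21 + 24.2101/60 = 21.403502
Lon: 46.5192′ = 0.775320°; total 0.775320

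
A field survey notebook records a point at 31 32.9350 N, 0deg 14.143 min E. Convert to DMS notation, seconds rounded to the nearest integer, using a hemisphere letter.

31°32′56″ N, 0°14′9″ E

φ: 32.93500′ → 32′ and 0.93500 × 60 = 56.10″
Lon: 14.14300′ → 14′ and 0.14300 × 60 = 8.58″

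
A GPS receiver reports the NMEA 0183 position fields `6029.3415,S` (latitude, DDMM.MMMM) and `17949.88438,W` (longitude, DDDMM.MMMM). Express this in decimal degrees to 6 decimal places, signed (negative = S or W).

-60.489025, -179.831406

Lat: degrees = first 2 digits = 60, minutes = 29.3415; 60 + 29.3415/60 = 60.4890250
hemisphere S, so the sign is −
Lon: split at 3 digits → 179° and 49.88438′; 179 + 49.88438/60 = 179.8314063
hemisphere W, so the sign is −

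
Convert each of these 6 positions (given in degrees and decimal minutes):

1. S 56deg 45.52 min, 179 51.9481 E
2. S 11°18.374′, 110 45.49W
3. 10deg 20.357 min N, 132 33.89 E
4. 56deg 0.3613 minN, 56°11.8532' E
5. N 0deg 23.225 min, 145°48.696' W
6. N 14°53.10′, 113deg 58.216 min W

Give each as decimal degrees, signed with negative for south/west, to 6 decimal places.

1. -56.758667, 179.865802
2. -11.306233, -110.758167
3. 10.339283, 132.564833
4. 56.006022, 56.197553
5. 0.387083, -145.811600
6. 14.885000, -113.970267

Point 1:
  Latitude: 56 + 45.52/60 = 56.7586667
  S ⇒ negate
  Lon: 51.9481′ = 0.865802°; total 179.8658017
  E → positive
Point 2:
  φ: 18.374′ = 0.306233°; total 11.3062333
  hemisphere S, so the sign is −
  λ: 110 + 45.49/60 = 110.7581667
  W ⇒ negate
Point 3:
  Latitude: 10 + 20.357/60 = 10.3392833
  N ⇒ keep positive
  λ: 33.89′ = 0.564833°; total 132.5648333
  E → positive
Point 4:
  φ: 56 + 0.3613/60 = 56.0060217
  N → positive
  Lon: 11.8532′ = 0.197553°; total 56.1975533
  E → positive
Point 5:
  Latitude: 23.225′ = 0.387083°; total 0.3870833
  N ⇒ keep positive
  Longitude: 48.696′ = 0.811600°; total 145.8116000
  W → negative
Point 6:
  Latitude: 14 + 53.1/60 = 14.8850000
  N ⇒ keep positive
  λ: 113 + 58.216/60 = 113.9702667
  W → negative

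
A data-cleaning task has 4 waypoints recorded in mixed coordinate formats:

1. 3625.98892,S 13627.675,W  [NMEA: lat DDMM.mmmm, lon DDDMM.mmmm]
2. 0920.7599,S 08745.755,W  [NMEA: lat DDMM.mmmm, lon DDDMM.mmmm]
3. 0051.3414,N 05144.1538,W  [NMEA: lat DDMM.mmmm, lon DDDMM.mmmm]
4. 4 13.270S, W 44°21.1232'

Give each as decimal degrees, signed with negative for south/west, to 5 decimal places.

Point 1:
  Lat: split at 2 digits → 36° and 25.98892′; 36 + 25.98892/60 = 36.433149
  hemisphere S, so the sign is −
  Longitude: degrees = first 3 digits = 136, minutes = 27.675; 136 + 27.675/60 = 136.461250
  W ⇒ negate
Point 2:
  Lat: degrees = first 2 digits = 9, minutes = 20.7599; 9 + 20.7599/60 = 9.345998
  S → negative
  λ: degrees = first 3 digits = 87, minutes = 45.755; 87 + 45.755/60 = 87.762583
  W ⇒ negate
Point 3:
  φ: split at 2 digits → 00° and 51.3414′; 0 + 51.3414/60 = 0.855690
  N → positive
  Lon: split at 3 digits → 051° and 44.1538′; 51 + 44.1538/60 = 51.735897
  hemisphere W, so the sign is −
Point 4:
  Latitude: 13.27′ = 0.221167°; total 4.221167
  hemisphere S, so the sign is −
  λ: 21.1232′ = 0.352053°; total 44.352053
  W → negative

1. -36.43315, -136.46125
2. -9.34600, -87.76258
3. 0.85569, -51.73590
4. -4.22117, -44.35205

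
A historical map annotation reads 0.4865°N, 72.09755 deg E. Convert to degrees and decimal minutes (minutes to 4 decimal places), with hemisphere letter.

φ: fractional part 0.486500 → 29.190000 minutes
λ: fractional part 0.097550 → 5.853000 minutes

0° 29.1900′ N, 72° 5.8530′ E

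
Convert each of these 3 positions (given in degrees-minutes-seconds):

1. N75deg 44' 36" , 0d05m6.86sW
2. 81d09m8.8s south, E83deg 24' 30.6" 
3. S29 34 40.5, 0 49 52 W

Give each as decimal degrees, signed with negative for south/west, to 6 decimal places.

1. 75.743333, -0.085239
2. -81.152444, 83.408500
3. -29.577917, -0.831111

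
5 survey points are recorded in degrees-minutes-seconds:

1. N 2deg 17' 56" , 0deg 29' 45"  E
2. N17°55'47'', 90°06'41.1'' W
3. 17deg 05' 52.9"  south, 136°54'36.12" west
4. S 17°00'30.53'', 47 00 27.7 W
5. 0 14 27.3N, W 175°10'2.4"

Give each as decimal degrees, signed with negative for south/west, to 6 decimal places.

1. 2.298889, 0.495833
2. 17.929722, -90.111417
3. -17.098028, -136.910033
4. -17.008481, -47.007694
5. 0.240917, -175.167333

Point 1:
  Lat: 17′ + 56″ = 17.93333′; 2 + 17.93333/60 = 2.2988889
  N ⇒ keep positive
  Lon: 0° + 29/60 + 45/3600 = 0 + 0.483333 + 0.012500 = 0.4958333
  E ⇒ keep positive
Point 2:
  Latitude: 17° + 55/60 + 47/3600 = 17 + 0.916667 + 0.013056 = 17.9297222
  N ⇒ keep positive
  Longitude: 90 + 6/60 + 41.1/3600 = 90.1114167
  W ⇒ negate
Point 3:
  Lat: 17° + 5/60 + 52.9/3600 = 17 + 0.083333 + 0.014694 = 17.0980278
  S → negative
  Lon: 136° + 54/60 + 36.12/3600 = 136 + 0.900000 + 0.010033 = 136.9100333
  W ⇒ negate
Point 4:
  Latitude: 17 + 0/60 + 30.53/3600 = 17.0084806
  hemisphere S, so the sign is −
  λ: 47° + 0/60 + 27.7/3600 = 47 + 0.000000 + 0.007694 = 47.0076944
  W → negative
Point 5:
  φ: 0 + 14/60 + 27.3/3600 = 0.2409167
  N → positive
  Lon: 175° + 10/60 + 2.4/3600 = 175 + 0.166667 + 0.000667 = 175.1673333
  W ⇒ negate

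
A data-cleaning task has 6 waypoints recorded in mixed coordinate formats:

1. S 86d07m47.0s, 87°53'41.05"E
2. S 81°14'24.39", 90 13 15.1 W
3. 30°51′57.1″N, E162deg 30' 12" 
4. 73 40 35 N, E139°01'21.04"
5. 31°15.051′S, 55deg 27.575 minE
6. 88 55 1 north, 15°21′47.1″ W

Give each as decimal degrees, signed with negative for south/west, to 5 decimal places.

1. -86.12972, 87.89474
2. -81.24011, -90.22086
3. 30.86586, 162.50333
4. 73.67639, 139.02251
5. -31.25085, 55.45958
6. 88.91694, -15.36308

Point 1:
  φ: 86° + 7/60 + 47/3600 = 86 + 0.116667 + 0.013056 = 86.129722
  S → negative
  λ: 53′ + 41.05″ = 53.68417′; 87 + 53.68417/60 = 87.894736
  E ⇒ keep positive
Point 2:
  Latitude: 14′ + 24.39″ = 14.40650′; 81 + 14.40650/60 = 81.240108
  S ⇒ negate
  Longitude: 13′ + 15.1″ = 13.25167′; 90 + 13.25167/60 = 90.220861
  W → negative
Point 3:
  Latitude: 30° + 51/60 + 57.1/3600 = 30 + 0.850000 + 0.015861 = 30.865861
  N ⇒ keep positive
  Longitude: 30′ + 12″ = 30.20000′; 162 + 30.20000/60 = 162.503333
  E ⇒ keep positive
Point 4:
  Lat: 73° + 40/60 + 35/3600 = 73 + 0.666667 + 0.009722 = 73.676389
  N → positive
  λ: 139° + 1/60 + 21.04/3600 = 139 + 0.016667 + 0.005844 = 139.022511
  E → positive
Point 5:
  Latitude: 31 + 15.051/60 = 31.250850
  S ⇒ negate
  Longitude: 27.575′ = 0.459583°; total 55.459583
  E ⇒ keep positive
Point 6:
  φ: 55′ + 1″ = 55.01667′; 88 + 55.01667/60 = 88.916944
  N → positive
  Lon: 15° + 21/60 + 47.1/3600 = 15 + 0.350000 + 0.013083 = 15.363083
  hemisphere W, so the sign is −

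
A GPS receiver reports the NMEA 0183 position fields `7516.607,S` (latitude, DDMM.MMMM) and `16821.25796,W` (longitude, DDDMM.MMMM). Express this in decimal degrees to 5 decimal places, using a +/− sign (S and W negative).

Lat: split at 2 digits → 75° and 16.607′; 75 + 16.607/60 = 75.276783
S → negative
Longitude: split at 3 digits → 168° and 21.25796′; 168 + 21.25796/60 = 168.354299
hemisphere W, so the sign is −

-75.27678, -168.35430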